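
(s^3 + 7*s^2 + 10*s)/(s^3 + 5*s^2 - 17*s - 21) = s*(s^2 + 7*s + 10)/(s^3 + 5*s^2 - 17*s - 21)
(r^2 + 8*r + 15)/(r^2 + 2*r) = (r^2 + 8*r + 15)/(r*(r + 2))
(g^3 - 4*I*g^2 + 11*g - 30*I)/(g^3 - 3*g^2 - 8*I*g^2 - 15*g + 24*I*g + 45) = (g^2 + I*g + 6)/(g^2 - 3*g*(1 + I) + 9*I)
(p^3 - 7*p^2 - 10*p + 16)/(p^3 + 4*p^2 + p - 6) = (p - 8)/(p + 3)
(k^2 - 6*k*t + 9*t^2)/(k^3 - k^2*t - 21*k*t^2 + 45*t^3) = 1/(k + 5*t)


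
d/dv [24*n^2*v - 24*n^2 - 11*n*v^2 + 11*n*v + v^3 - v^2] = 24*n^2 - 22*n*v + 11*n + 3*v^2 - 2*v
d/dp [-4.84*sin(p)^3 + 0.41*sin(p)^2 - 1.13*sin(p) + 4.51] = (-14.52*sin(p)^2 + 0.82*sin(p) - 1.13)*cos(p)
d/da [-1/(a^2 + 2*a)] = 2*(a + 1)/(a^2*(a + 2)^2)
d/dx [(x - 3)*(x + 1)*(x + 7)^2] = 4*x^3 + 36*x^2 + 36*x - 140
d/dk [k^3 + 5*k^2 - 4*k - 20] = 3*k^2 + 10*k - 4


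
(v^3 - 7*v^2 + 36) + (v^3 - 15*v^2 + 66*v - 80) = 2*v^3 - 22*v^2 + 66*v - 44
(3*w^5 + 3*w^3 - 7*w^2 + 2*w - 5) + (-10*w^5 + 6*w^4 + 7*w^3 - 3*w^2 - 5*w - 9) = -7*w^5 + 6*w^4 + 10*w^3 - 10*w^2 - 3*w - 14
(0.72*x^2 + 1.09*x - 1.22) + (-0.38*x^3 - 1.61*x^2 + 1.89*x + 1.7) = -0.38*x^3 - 0.89*x^2 + 2.98*x + 0.48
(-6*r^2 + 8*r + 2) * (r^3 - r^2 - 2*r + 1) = -6*r^5 + 14*r^4 + 6*r^3 - 24*r^2 + 4*r + 2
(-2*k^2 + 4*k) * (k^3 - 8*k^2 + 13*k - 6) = -2*k^5 + 20*k^4 - 58*k^3 + 64*k^2 - 24*k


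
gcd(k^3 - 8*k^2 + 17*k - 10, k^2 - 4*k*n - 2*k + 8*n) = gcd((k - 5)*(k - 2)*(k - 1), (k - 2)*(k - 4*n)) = k - 2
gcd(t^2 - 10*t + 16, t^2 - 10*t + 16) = t^2 - 10*t + 16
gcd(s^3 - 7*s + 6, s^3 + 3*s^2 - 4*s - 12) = s^2 + s - 6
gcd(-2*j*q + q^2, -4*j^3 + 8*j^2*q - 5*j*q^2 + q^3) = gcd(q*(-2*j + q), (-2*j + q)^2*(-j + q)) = -2*j + q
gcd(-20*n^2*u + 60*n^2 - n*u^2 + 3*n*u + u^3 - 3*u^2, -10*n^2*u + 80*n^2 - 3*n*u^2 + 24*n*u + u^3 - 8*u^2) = -5*n + u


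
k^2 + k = k*(k + 1)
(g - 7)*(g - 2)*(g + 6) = g^3 - 3*g^2 - 40*g + 84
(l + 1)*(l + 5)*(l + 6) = l^3 + 12*l^2 + 41*l + 30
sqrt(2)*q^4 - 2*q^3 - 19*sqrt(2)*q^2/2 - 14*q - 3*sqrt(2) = (q - 3*sqrt(2))*(q + sqrt(2)/2)*(q + sqrt(2))*(sqrt(2)*q + 1)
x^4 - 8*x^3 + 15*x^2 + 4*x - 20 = (x - 5)*(x - 2)^2*(x + 1)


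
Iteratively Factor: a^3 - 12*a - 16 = (a + 2)*(a^2 - 2*a - 8) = (a + 2)^2*(a - 4)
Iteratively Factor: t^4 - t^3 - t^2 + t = (t - 1)*(t^3 - t) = t*(t - 1)*(t^2 - 1) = t*(t - 1)^2*(t + 1)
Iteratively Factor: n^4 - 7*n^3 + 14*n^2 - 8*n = (n - 2)*(n^3 - 5*n^2 + 4*n) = (n - 4)*(n - 2)*(n^2 - n) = (n - 4)*(n - 2)*(n - 1)*(n)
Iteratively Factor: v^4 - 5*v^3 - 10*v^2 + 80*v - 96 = (v - 4)*(v^3 - v^2 - 14*v + 24) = (v - 4)*(v - 2)*(v^2 + v - 12) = (v - 4)*(v - 3)*(v - 2)*(v + 4)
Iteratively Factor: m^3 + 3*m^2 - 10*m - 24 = (m + 2)*(m^2 + m - 12) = (m - 3)*(m + 2)*(m + 4)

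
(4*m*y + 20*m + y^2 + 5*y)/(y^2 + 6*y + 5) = (4*m + y)/(y + 1)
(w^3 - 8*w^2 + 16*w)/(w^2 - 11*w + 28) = w*(w - 4)/(w - 7)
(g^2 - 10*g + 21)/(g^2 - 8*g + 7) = (g - 3)/(g - 1)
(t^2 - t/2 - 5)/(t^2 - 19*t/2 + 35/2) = (t + 2)/(t - 7)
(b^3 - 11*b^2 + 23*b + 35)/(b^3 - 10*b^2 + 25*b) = (b^2 - 6*b - 7)/(b*(b - 5))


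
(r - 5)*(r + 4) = r^2 - r - 20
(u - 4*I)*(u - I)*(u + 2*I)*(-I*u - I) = -I*u^4 - 3*u^3 - I*u^3 - 3*u^2 - 6*I*u^2 - 8*u - 6*I*u - 8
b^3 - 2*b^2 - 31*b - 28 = (b - 7)*(b + 1)*(b + 4)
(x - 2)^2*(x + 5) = x^3 + x^2 - 16*x + 20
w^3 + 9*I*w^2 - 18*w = w*(w + 3*I)*(w + 6*I)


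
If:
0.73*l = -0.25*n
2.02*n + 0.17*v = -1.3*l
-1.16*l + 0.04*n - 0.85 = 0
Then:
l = -0.67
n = 1.94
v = -18.01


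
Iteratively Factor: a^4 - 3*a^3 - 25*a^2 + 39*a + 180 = (a - 4)*(a^3 + a^2 - 21*a - 45) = (a - 4)*(a + 3)*(a^2 - 2*a - 15) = (a - 4)*(a + 3)^2*(a - 5)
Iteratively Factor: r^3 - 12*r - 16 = (r + 2)*(r^2 - 2*r - 8) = (r - 4)*(r + 2)*(r + 2)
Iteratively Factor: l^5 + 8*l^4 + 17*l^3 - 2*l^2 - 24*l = (l)*(l^4 + 8*l^3 + 17*l^2 - 2*l - 24) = l*(l + 4)*(l^3 + 4*l^2 + l - 6) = l*(l + 3)*(l + 4)*(l^2 + l - 2) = l*(l - 1)*(l + 3)*(l + 4)*(l + 2)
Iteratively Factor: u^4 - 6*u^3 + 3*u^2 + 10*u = (u)*(u^3 - 6*u^2 + 3*u + 10) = u*(u + 1)*(u^2 - 7*u + 10) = u*(u - 5)*(u + 1)*(u - 2)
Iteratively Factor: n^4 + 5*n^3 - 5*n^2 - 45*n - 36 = (n + 3)*(n^3 + 2*n^2 - 11*n - 12) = (n + 1)*(n + 3)*(n^2 + n - 12) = (n - 3)*(n + 1)*(n + 3)*(n + 4)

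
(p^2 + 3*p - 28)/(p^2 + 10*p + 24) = (p^2 + 3*p - 28)/(p^2 + 10*p + 24)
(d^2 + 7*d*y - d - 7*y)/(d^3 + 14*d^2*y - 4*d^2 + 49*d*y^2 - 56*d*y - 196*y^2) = (d - 1)/(d^2 + 7*d*y - 4*d - 28*y)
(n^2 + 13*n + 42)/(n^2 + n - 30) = (n + 7)/(n - 5)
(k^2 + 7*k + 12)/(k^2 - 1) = (k^2 + 7*k + 12)/(k^2 - 1)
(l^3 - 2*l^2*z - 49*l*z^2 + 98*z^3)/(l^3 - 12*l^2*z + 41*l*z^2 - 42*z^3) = (-l - 7*z)/(-l + 3*z)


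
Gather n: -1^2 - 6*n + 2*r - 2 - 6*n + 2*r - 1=-12*n + 4*r - 4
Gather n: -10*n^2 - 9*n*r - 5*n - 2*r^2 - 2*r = -10*n^2 + n*(-9*r - 5) - 2*r^2 - 2*r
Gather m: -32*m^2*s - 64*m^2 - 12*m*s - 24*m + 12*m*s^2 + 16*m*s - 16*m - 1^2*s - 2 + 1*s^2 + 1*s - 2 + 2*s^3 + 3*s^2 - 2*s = m^2*(-32*s - 64) + m*(12*s^2 + 4*s - 40) + 2*s^3 + 4*s^2 - 2*s - 4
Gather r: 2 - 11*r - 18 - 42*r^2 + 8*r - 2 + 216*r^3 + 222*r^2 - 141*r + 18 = 216*r^3 + 180*r^2 - 144*r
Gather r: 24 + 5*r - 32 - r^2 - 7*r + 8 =-r^2 - 2*r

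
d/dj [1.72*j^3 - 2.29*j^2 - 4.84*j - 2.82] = 5.16*j^2 - 4.58*j - 4.84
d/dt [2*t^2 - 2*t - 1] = 4*t - 2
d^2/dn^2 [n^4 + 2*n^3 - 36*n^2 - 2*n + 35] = 12*n^2 + 12*n - 72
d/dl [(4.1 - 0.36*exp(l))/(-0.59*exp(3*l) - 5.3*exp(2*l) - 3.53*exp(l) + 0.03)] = (-0.4248*exp(3*l) + 5.349*exp(2*l) + 43.46*exp(l) + 14.4622)*exp(l)/(0.3481*exp(6*l) + 6.254*exp(5*l) + 32.2554*exp(4*l) + 37.3826*exp(3*l) + 12.1429*exp(2*l) - 0.2118*exp(l) + 0.0009)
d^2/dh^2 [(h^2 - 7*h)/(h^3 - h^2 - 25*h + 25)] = 2*(h^6 - 21*h^5 + 96*h^4 - 382*h^3 + 1125*h^2 - 525*h - 3750)/(h^9 - 3*h^8 - 72*h^7 + 224*h^6 + 1650*h^5 - 5550*h^4 - 10000*h^3 + 45000*h^2 - 46875*h + 15625)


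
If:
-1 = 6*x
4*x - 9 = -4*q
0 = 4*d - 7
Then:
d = 7/4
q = 29/12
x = -1/6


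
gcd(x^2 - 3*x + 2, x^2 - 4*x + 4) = x - 2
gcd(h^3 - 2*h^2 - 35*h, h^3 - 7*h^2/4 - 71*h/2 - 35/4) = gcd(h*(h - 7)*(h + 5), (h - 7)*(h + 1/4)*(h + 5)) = h^2 - 2*h - 35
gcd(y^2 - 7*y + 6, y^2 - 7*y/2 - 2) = 1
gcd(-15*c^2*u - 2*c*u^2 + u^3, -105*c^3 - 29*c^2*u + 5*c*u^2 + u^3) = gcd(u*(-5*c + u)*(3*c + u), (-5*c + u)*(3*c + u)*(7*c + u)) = -15*c^2 - 2*c*u + u^2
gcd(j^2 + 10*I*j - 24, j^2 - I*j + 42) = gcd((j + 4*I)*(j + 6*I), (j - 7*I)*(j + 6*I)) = j + 6*I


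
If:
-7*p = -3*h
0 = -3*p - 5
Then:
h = -35/9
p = -5/3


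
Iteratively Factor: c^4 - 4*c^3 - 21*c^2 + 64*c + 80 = (c - 4)*(c^3 - 21*c - 20) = (c - 4)*(c + 1)*(c^2 - c - 20) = (c - 4)*(c + 1)*(c + 4)*(c - 5)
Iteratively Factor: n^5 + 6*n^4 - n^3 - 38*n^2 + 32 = (n + 1)*(n^4 + 5*n^3 - 6*n^2 - 32*n + 32) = (n - 1)*(n + 1)*(n^3 + 6*n^2 - 32) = (n - 2)*(n - 1)*(n + 1)*(n^2 + 8*n + 16) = (n - 2)*(n - 1)*(n + 1)*(n + 4)*(n + 4)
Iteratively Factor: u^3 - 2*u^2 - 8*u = (u)*(u^2 - 2*u - 8) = u*(u + 2)*(u - 4)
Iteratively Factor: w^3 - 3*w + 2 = (w - 1)*(w^2 + w - 2) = (w - 1)^2*(w + 2)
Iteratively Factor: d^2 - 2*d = (d - 2)*(d)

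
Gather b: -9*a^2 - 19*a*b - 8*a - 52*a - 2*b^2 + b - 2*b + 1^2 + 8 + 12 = -9*a^2 - 60*a - 2*b^2 + b*(-19*a - 1) + 21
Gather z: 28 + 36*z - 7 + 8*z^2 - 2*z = 8*z^2 + 34*z + 21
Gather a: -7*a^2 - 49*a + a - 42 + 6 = -7*a^2 - 48*a - 36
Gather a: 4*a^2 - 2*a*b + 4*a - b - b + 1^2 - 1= 4*a^2 + a*(4 - 2*b) - 2*b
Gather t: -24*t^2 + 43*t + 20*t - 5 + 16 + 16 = -24*t^2 + 63*t + 27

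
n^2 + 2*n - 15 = (n - 3)*(n + 5)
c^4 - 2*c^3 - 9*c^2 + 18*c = c*(c - 3)*(c - 2)*(c + 3)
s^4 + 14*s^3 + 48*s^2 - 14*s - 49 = (s - 1)*(s + 1)*(s + 7)^2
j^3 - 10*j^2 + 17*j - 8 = (j - 8)*(j - 1)^2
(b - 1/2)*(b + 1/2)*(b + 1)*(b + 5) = b^4 + 6*b^3 + 19*b^2/4 - 3*b/2 - 5/4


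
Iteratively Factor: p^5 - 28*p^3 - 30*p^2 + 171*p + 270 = (p + 2)*(p^4 - 2*p^3 - 24*p^2 + 18*p + 135) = (p - 5)*(p + 2)*(p^3 + 3*p^2 - 9*p - 27) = (p - 5)*(p - 3)*(p + 2)*(p^2 + 6*p + 9) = (p - 5)*(p - 3)*(p + 2)*(p + 3)*(p + 3)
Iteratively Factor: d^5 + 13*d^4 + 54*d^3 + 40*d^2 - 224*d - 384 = (d + 4)*(d^4 + 9*d^3 + 18*d^2 - 32*d - 96) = (d + 4)^2*(d^3 + 5*d^2 - 2*d - 24) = (d + 3)*(d + 4)^2*(d^2 + 2*d - 8) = (d + 3)*(d + 4)^3*(d - 2)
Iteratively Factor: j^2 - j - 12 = (j - 4)*(j + 3)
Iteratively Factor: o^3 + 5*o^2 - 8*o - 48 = (o + 4)*(o^2 + o - 12) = (o + 4)^2*(o - 3)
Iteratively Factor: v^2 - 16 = (v - 4)*(v + 4)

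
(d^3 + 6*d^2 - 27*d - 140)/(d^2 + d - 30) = (d^2 + 11*d + 28)/(d + 6)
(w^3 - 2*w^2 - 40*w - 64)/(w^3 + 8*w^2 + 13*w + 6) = (w^3 - 2*w^2 - 40*w - 64)/(w^3 + 8*w^2 + 13*w + 6)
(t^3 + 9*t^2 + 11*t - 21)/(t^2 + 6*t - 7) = t + 3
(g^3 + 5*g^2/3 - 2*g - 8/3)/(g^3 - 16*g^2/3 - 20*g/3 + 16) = (g + 1)/(g - 6)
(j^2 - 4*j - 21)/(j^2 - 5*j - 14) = (j + 3)/(j + 2)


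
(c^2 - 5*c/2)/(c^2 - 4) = c*(2*c - 5)/(2*(c^2 - 4))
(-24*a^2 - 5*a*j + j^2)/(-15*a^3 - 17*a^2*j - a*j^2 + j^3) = (8*a - j)/(5*a^2 + 4*a*j - j^2)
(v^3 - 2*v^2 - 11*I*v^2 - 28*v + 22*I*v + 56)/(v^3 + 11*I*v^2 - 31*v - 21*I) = (v^3 + v^2*(-2 - 11*I) + v*(-28 + 22*I) + 56)/(v^3 + 11*I*v^2 - 31*v - 21*I)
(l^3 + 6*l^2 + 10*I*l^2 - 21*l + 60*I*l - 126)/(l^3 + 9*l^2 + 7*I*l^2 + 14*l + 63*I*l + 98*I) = (l^2 + 3*l*(2 + I) + 18*I)/(l^2 + 9*l + 14)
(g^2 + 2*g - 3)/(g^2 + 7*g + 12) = (g - 1)/(g + 4)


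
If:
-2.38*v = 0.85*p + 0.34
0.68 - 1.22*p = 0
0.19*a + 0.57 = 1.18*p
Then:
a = 0.46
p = 0.56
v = -0.34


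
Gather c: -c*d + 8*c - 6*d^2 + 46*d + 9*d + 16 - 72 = c*(8 - d) - 6*d^2 + 55*d - 56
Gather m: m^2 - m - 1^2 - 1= m^2 - m - 2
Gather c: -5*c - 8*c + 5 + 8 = 13 - 13*c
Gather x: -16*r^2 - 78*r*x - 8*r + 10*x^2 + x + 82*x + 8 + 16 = -16*r^2 - 8*r + 10*x^2 + x*(83 - 78*r) + 24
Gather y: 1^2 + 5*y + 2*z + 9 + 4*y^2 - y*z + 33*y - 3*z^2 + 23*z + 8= 4*y^2 + y*(38 - z) - 3*z^2 + 25*z + 18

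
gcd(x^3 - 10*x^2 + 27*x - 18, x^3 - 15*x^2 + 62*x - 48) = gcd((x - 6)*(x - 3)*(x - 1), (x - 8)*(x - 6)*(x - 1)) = x^2 - 7*x + 6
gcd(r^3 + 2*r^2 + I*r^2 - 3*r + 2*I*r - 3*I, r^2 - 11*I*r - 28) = 1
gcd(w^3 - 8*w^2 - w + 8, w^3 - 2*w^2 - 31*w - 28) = w + 1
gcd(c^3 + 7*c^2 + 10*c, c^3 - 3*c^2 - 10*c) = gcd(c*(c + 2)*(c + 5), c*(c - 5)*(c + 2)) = c^2 + 2*c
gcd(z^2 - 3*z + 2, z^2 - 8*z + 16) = 1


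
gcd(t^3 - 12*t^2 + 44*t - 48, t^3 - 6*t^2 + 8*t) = t^2 - 6*t + 8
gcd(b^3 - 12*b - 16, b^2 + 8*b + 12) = b + 2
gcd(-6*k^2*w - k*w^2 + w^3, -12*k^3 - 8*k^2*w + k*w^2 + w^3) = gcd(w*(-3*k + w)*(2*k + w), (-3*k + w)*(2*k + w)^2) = -6*k^2 - k*w + w^2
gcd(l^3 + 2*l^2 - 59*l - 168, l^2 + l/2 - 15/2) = l + 3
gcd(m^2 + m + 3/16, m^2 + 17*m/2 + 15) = 1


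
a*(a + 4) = a^2 + 4*a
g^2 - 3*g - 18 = (g - 6)*(g + 3)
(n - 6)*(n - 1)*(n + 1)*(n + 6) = n^4 - 37*n^2 + 36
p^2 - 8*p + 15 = (p - 5)*(p - 3)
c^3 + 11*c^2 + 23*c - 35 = (c - 1)*(c + 5)*(c + 7)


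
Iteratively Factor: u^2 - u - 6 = (u + 2)*(u - 3)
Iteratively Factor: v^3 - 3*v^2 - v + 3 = (v - 1)*(v^2 - 2*v - 3) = (v - 1)*(v + 1)*(v - 3)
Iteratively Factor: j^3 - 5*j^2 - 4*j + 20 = (j + 2)*(j^2 - 7*j + 10) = (j - 2)*(j + 2)*(j - 5)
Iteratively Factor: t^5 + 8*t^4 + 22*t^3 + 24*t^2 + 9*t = (t)*(t^4 + 8*t^3 + 22*t^2 + 24*t + 9) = t*(t + 1)*(t^3 + 7*t^2 + 15*t + 9) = t*(t + 1)*(t + 3)*(t^2 + 4*t + 3) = t*(t + 1)*(t + 3)^2*(t + 1)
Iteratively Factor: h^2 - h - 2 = (h + 1)*(h - 2)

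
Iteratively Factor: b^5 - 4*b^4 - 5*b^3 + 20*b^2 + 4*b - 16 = (b - 4)*(b^4 - 5*b^2 + 4) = (b - 4)*(b - 2)*(b^3 + 2*b^2 - b - 2) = (b - 4)*(b - 2)*(b + 2)*(b^2 - 1) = (b - 4)*(b - 2)*(b - 1)*(b + 2)*(b + 1)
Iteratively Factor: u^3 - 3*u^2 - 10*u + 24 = (u - 2)*(u^2 - u - 12) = (u - 4)*(u - 2)*(u + 3)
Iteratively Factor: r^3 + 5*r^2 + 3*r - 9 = (r + 3)*(r^2 + 2*r - 3) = (r + 3)^2*(r - 1)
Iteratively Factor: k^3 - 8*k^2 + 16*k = (k - 4)*(k^2 - 4*k) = (k - 4)^2*(k)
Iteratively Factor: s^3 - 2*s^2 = (s)*(s^2 - 2*s) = s^2*(s - 2)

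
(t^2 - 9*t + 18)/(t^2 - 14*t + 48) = (t - 3)/(t - 8)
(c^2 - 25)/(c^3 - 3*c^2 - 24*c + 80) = (c - 5)/(c^2 - 8*c + 16)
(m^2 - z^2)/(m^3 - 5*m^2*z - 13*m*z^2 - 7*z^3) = (-m + z)/(-m^2 + 6*m*z + 7*z^2)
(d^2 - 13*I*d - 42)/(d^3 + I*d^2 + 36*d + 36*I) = (d - 7*I)/(d^2 + 7*I*d - 6)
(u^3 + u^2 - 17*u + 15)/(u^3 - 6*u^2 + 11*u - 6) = (u + 5)/(u - 2)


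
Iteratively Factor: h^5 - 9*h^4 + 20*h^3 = (h - 4)*(h^4 - 5*h^3) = h*(h - 4)*(h^3 - 5*h^2) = h*(h - 5)*(h - 4)*(h^2) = h^2*(h - 5)*(h - 4)*(h)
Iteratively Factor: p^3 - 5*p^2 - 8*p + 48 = (p + 3)*(p^2 - 8*p + 16) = (p - 4)*(p + 3)*(p - 4)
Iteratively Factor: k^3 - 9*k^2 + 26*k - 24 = (k - 2)*(k^2 - 7*k + 12) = (k - 4)*(k - 2)*(k - 3)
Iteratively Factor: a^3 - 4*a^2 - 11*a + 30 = (a + 3)*(a^2 - 7*a + 10) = (a - 2)*(a + 3)*(a - 5)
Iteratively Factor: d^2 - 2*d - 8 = (d + 2)*(d - 4)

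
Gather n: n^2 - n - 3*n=n^2 - 4*n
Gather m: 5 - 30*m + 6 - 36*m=11 - 66*m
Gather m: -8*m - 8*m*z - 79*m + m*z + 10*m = m*(-7*z - 77)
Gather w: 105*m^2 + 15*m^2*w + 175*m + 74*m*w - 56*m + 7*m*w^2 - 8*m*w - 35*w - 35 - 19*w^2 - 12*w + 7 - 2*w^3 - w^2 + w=105*m^2 + 119*m - 2*w^3 + w^2*(7*m - 20) + w*(15*m^2 + 66*m - 46) - 28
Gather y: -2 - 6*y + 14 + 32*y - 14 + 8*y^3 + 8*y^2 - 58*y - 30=8*y^3 + 8*y^2 - 32*y - 32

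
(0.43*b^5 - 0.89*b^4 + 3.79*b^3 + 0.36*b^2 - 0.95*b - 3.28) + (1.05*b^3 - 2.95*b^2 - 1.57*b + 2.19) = 0.43*b^5 - 0.89*b^4 + 4.84*b^3 - 2.59*b^2 - 2.52*b - 1.09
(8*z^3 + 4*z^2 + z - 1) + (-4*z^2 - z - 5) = 8*z^3 - 6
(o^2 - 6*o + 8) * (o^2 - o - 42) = o^4 - 7*o^3 - 28*o^2 + 244*o - 336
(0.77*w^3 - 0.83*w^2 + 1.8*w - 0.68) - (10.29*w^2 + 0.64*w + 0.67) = 0.77*w^3 - 11.12*w^2 + 1.16*w - 1.35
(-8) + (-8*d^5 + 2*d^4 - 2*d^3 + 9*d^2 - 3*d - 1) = -8*d^5 + 2*d^4 - 2*d^3 + 9*d^2 - 3*d - 9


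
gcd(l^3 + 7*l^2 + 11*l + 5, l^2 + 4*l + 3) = l + 1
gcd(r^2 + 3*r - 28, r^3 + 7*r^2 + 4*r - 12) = 1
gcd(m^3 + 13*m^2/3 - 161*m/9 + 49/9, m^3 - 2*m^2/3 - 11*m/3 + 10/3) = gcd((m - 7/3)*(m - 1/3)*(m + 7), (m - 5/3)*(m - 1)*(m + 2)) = 1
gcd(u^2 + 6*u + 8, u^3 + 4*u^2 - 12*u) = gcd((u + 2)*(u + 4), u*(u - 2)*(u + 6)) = 1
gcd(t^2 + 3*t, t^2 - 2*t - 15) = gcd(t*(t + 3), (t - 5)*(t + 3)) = t + 3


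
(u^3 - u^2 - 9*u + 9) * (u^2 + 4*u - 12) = u^5 + 3*u^4 - 25*u^3 - 15*u^2 + 144*u - 108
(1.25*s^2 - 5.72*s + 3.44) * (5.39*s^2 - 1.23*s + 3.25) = 6.7375*s^4 - 32.3683*s^3 + 29.6397*s^2 - 22.8212*s + 11.18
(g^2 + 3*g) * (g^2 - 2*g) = g^4 + g^3 - 6*g^2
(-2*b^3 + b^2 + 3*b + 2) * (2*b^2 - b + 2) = -4*b^5 + 4*b^4 + b^3 + 3*b^2 + 4*b + 4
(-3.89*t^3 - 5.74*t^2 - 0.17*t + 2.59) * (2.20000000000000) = -8.558*t^3 - 12.628*t^2 - 0.374*t + 5.698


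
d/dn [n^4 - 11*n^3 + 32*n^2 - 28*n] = 4*n^3 - 33*n^2 + 64*n - 28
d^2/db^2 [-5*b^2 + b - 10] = -10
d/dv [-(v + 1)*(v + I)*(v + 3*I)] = -3*v^2 - v*(2 + 8*I) + 3 - 4*I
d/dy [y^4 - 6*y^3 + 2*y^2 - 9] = 2*y*(2*y^2 - 9*y + 2)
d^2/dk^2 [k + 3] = 0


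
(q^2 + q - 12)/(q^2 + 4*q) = (q - 3)/q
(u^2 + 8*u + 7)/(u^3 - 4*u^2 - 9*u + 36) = (u^2 + 8*u + 7)/(u^3 - 4*u^2 - 9*u + 36)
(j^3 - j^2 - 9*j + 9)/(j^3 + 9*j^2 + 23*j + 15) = (j^2 - 4*j + 3)/(j^2 + 6*j + 5)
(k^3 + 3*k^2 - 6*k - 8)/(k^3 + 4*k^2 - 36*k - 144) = (k^2 - k - 2)/(k^2 - 36)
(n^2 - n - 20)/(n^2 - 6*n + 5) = (n + 4)/(n - 1)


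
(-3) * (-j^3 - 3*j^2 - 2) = 3*j^3 + 9*j^2 + 6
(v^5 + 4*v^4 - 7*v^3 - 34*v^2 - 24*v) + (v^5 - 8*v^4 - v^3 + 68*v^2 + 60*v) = 2*v^5 - 4*v^4 - 8*v^3 + 34*v^2 + 36*v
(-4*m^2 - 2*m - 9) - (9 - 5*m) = -4*m^2 + 3*m - 18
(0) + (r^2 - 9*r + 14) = r^2 - 9*r + 14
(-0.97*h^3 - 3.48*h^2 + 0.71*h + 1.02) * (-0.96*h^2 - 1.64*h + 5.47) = 0.9312*h^5 + 4.9316*h^4 - 0.2803*h^3 - 21.1792*h^2 + 2.2109*h + 5.5794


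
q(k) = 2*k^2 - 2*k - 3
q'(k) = 4*k - 2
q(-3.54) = 29.14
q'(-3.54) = -16.16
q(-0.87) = 0.25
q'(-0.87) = -5.48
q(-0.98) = 0.88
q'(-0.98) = -5.92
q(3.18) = 10.86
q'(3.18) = 10.72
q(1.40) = -1.88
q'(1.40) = 3.60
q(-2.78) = 18.02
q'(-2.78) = -13.12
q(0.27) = -3.39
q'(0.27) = -0.92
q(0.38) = -3.47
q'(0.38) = -0.48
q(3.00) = 9.00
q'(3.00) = 10.00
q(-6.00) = 81.00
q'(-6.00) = -26.00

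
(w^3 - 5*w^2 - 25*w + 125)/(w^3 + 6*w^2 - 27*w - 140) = (w^2 - 25)/(w^2 + 11*w + 28)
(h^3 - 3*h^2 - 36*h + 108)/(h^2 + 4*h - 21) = (h^2 - 36)/(h + 7)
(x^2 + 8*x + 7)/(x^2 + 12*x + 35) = (x + 1)/(x + 5)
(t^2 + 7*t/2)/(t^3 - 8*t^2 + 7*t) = (t + 7/2)/(t^2 - 8*t + 7)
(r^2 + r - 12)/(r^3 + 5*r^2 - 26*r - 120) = (r - 3)/(r^2 + r - 30)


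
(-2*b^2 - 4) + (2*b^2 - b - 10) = -b - 14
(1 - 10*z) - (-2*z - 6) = 7 - 8*z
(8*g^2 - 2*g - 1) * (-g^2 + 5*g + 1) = -8*g^4 + 42*g^3 - g^2 - 7*g - 1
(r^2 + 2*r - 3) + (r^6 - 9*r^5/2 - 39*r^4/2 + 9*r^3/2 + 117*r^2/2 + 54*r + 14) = r^6 - 9*r^5/2 - 39*r^4/2 + 9*r^3/2 + 119*r^2/2 + 56*r + 11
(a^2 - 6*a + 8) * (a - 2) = a^3 - 8*a^2 + 20*a - 16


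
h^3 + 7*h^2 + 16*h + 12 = (h + 2)^2*(h + 3)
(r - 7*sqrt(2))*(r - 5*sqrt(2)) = r^2 - 12*sqrt(2)*r + 70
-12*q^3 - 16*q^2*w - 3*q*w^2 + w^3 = (-6*q + w)*(q + w)*(2*q + w)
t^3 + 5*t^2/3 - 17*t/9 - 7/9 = (t - 1)*(t + 1/3)*(t + 7/3)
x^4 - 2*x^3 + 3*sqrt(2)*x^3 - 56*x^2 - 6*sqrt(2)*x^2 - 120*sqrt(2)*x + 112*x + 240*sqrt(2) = (x - 2)*(x - 5*sqrt(2))*(x + 2*sqrt(2))*(x + 6*sqrt(2))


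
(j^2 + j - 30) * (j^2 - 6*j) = j^4 - 5*j^3 - 36*j^2 + 180*j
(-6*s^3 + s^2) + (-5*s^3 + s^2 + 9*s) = -11*s^3 + 2*s^2 + 9*s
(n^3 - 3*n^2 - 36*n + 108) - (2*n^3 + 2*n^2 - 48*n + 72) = -n^3 - 5*n^2 + 12*n + 36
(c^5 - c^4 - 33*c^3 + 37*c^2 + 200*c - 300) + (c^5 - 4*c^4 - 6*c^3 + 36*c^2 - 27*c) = 2*c^5 - 5*c^4 - 39*c^3 + 73*c^2 + 173*c - 300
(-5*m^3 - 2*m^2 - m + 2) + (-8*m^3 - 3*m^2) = -13*m^3 - 5*m^2 - m + 2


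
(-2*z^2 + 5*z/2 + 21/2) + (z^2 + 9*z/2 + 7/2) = -z^2 + 7*z + 14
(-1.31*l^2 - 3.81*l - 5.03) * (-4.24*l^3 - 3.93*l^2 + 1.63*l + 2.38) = 5.5544*l^5 + 21.3027*l^4 + 34.1652*l^3 + 10.4398*l^2 - 17.2667*l - 11.9714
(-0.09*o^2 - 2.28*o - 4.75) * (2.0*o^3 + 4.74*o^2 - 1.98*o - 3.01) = -0.18*o^5 - 4.9866*o^4 - 20.129*o^3 - 17.7297*o^2 + 16.2678*o + 14.2975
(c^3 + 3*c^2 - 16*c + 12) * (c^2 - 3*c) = c^5 - 25*c^3 + 60*c^2 - 36*c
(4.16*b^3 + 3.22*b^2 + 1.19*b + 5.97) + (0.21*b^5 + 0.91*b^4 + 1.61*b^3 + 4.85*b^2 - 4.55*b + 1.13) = 0.21*b^5 + 0.91*b^4 + 5.77*b^3 + 8.07*b^2 - 3.36*b + 7.1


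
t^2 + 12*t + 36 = (t + 6)^2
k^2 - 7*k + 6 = (k - 6)*(k - 1)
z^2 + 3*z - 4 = (z - 1)*(z + 4)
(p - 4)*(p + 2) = p^2 - 2*p - 8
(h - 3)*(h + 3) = h^2 - 9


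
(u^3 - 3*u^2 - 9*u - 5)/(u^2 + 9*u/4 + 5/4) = 4*(u^2 - 4*u - 5)/(4*u + 5)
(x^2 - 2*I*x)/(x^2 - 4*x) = (x - 2*I)/(x - 4)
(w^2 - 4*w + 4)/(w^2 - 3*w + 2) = (w - 2)/(w - 1)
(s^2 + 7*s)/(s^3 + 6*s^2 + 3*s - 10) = s*(s + 7)/(s^3 + 6*s^2 + 3*s - 10)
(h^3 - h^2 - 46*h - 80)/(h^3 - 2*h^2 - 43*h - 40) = (h + 2)/(h + 1)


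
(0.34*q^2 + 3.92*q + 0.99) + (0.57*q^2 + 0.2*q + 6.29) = 0.91*q^2 + 4.12*q + 7.28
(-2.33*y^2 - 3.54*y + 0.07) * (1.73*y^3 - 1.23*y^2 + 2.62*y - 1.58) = -4.0309*y^5 - 3.2583*y^4 - 1.6293*y^3 - 5.6795*y^2 + 5.7766*y - 0.1106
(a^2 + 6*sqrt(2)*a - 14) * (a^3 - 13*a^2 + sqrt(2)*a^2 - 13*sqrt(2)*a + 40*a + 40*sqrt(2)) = a^5 - 13*a^4 + 7*sqrt(2)*a^4 - 91*sqrt(2)*a^3 + 38*a^3 + 26*a^2 + 266*sqrt(2)*a^2 - 80*a + 182*sqrt(2)*a - 560*sqrt(2)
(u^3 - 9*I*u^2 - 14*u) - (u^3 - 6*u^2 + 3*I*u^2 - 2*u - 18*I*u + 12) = 6*u^2 - 12*I*u^2 - 12*u + 18*I*u - 12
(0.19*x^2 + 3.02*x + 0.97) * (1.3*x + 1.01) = 0.247*x^3 + 4.1179*x^2 + 4.3112*x + 0.9797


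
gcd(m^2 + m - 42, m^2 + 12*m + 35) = m + 7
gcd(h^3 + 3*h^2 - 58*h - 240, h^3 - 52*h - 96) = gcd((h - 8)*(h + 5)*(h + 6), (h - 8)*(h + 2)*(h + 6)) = h^2 - 2*h - 48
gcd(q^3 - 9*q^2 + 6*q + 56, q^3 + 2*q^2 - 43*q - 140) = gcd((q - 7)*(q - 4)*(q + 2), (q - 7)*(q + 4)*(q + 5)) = q - 7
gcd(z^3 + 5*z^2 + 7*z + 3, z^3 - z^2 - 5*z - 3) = z^2 + 2*z + 1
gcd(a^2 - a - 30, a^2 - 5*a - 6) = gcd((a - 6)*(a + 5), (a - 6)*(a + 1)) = a - 6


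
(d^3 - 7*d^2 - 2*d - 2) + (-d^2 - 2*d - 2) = d^3 - 8*d^2 - 4*d - 4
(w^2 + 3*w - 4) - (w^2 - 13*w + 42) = 16*w - 46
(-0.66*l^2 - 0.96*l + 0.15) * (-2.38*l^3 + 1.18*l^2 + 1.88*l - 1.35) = 1.5708*l^5 + 1.506*l^4 - 2.7306*l^3 - 0.7368*l^2 + 1.578*l - 0.2025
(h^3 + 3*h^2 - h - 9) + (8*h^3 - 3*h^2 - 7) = 9*h^3 - h - 16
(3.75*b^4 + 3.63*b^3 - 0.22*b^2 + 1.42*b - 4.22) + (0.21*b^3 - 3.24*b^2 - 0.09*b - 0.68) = 3.75*b^4 + 3.84*b^3 - 3.46*b^2 + 1.33*b - 4.9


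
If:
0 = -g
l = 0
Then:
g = 0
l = 0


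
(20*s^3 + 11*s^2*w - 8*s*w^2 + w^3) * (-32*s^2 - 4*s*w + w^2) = -640*s^5 - 432*s^4*w + 232*s^3*w^2 + 11*s^2*w^3 - 12*s*w^4 + w^5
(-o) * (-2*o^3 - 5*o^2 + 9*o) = 2*o^4 + 5*o^3 - 9*o^2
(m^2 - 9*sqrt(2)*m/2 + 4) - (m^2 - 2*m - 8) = -9*sqrt(2)*m/2 + 2*m + 12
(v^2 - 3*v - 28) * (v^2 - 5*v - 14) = v^4 - 8*v^3 - 27*v^2 + 182*v + 392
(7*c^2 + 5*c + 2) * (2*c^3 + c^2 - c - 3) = 14*c^5 + 17*c^4 + 2*c^3 - 24*c^2 - 17*c - 6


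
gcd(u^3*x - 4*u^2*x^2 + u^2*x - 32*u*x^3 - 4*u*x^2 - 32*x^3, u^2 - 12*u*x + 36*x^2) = 1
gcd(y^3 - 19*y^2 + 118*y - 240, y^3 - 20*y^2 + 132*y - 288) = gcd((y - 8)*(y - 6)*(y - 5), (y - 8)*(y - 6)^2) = y^2 - 14*y + 48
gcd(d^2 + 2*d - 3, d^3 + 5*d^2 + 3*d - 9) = d^2 + 2*d - 3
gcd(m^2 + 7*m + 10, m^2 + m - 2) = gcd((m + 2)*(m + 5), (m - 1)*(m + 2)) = m + 2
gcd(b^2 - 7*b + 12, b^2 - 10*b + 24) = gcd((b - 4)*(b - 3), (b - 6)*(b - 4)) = b - 4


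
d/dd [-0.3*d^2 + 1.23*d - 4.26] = 1.23 - 0.6*d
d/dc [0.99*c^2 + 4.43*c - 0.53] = 1.98*c + 4.43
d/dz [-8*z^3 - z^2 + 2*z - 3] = -24*z^2 - 2*z + 2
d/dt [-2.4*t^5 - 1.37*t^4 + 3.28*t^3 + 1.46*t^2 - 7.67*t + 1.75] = -12.0*t^4 - 5.48*t^3 + 9.84*t^2 + 2.92*t - 7.67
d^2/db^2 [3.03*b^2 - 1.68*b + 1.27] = 6.06000000000000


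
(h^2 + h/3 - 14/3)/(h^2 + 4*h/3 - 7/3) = (h - 2)/(h - 1)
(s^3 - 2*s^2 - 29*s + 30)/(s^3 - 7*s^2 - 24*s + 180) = (s - 1)/(s - 6)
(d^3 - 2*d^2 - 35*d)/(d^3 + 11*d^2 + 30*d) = (d - 7)/(d + 6)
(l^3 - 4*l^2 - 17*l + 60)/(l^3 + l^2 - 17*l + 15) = (l^2 - l - 20)/(l^2 + 4*l - 5)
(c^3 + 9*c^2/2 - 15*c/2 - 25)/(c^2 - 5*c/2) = c + 7 + 10/c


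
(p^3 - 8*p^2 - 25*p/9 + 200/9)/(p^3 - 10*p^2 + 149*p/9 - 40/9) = (3*p + 5)/(3*p - 1)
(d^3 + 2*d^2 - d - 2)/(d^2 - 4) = (d^2 - 1)/(d - 2)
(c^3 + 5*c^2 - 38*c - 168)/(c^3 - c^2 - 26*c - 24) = (c + 7)/(c + 1)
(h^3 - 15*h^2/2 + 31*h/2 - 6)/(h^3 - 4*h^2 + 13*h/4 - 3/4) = 2*(h - 4)/(2*h - 1)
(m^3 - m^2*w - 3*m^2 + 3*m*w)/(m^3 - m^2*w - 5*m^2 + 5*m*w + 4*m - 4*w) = m*(m - 3)/(m^2 - 5*m + 4)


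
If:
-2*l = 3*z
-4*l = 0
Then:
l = 0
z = 0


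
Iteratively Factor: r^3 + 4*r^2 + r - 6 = (r + 2)*(r^2 + 2*r - 3) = (r - 1)*(r + 2)*(r + 3)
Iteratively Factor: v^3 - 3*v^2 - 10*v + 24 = (v - 4)*(v^2 + v - 6) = (v - 4)*(v - 2)*(v + 3)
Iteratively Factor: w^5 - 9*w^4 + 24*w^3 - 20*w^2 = (w - 5)*(w^4 - 4*w^3 + 4*w^2) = (w - 5)*(w - 2)*(w^3 - 2*w^2) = w*(w - 5)*(w - 2)*(w^2 - 2*w) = w^2*(w - 5)*(w - 2)*(w - 2)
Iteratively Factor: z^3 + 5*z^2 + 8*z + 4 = (z + 2)*(z^2 + 3*z + 2) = (z + 1)*(z + 2)*(z + 2)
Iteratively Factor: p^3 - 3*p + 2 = (p - 1)*(p^2 + p - 2) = (p - 1)*(p + 2)*(p - 1)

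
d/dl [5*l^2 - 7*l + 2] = 10*l - 7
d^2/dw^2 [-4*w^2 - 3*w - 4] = -8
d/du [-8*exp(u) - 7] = -8*exp(u)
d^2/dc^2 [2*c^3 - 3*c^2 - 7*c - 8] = 12*c - 6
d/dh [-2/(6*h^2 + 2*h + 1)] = 4*(6*h + 1)/(6*h^2 + 2*h + 1)^2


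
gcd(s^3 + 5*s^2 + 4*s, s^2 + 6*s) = s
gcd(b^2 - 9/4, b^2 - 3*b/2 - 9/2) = b + 3/2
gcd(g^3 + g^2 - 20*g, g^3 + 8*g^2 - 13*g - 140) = g^2 + g - 20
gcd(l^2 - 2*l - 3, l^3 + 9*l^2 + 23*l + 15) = l + 1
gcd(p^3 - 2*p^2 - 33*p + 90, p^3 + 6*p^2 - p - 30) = 1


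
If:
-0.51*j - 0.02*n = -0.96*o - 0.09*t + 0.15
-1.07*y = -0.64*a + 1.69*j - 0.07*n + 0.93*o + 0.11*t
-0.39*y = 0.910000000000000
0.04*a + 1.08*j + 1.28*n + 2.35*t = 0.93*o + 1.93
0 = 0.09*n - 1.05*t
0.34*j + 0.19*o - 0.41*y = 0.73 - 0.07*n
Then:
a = -6.91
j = -0.90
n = 1.96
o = -0.30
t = 0.17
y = -2.33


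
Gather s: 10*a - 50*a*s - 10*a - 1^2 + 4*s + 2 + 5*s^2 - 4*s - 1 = -50*a*s + 5*s^2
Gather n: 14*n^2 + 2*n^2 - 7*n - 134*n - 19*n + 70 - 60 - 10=16*n^2 - 160*n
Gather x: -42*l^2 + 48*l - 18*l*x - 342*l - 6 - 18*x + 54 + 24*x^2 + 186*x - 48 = -42*l^2 - 294*l + 24*x^2 + x*(168 - 18*l)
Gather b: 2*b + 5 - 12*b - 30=-10*b - 25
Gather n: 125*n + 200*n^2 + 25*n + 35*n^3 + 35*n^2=35*n^3 + 235*n^2 + 150*n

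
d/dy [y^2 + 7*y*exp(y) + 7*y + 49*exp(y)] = 7*y*exp(y) + 2*y + 56*exp(y) + 7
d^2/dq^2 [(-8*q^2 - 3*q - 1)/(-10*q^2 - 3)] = 12*(50*q^3 - 70*q^2 - 45*q + 7)/(1000*q^6 + 900*q^4 + 270*q^2 + 27)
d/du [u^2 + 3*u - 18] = 2*u + 3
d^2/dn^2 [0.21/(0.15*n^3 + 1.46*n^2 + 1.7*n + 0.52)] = (-(0.189*n + 0.6132)*(0.15*n^3 + 1.46*n^2 + 1.7*n + 0.52) + 0.21*(0.45*n^2 + 2.92*n + 1.7)*(0.9*n^2 + 5.84*n + 3.4))/(0.15*n^3 + 1.46*n^2 + 1.7*n + 0.52)^3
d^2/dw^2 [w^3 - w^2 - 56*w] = 6*w - 2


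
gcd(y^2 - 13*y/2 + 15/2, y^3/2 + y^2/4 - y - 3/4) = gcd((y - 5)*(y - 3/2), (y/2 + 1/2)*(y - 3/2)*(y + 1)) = y - 3/2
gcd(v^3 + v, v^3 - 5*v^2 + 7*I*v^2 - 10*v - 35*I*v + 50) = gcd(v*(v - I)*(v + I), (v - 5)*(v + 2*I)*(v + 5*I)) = 1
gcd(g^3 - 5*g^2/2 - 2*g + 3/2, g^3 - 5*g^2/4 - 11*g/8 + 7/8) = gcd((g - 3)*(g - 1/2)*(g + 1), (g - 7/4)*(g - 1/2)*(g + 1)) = g^2 + g/2 - 1/2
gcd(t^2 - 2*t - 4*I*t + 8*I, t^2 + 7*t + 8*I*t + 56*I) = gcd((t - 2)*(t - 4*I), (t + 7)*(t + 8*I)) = 1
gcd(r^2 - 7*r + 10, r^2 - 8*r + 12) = r - 2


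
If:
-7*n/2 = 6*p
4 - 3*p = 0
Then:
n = -16/7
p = 4/3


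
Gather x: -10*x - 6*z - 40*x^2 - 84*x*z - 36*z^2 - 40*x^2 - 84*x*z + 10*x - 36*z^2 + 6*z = -80*x^2 - 168*x*z - 72*z^2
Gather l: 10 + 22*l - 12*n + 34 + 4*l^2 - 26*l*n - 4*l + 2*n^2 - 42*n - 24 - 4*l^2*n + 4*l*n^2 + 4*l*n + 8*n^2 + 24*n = l^2*(4 - 4*n) + l*(4*n^2 - 22*n + 18) + 10*n^2 - 30*n + 20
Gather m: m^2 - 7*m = m^2 - 7*m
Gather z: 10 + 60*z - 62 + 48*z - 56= 108*z - 108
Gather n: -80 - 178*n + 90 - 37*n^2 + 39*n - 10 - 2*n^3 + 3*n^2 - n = -2*n^3 - 34*n^2 - 140*n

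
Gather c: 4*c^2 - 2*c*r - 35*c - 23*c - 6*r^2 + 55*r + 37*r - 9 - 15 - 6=4*c^2 + c*(-2*r - 58) - 6*r^2 + 92*r - 30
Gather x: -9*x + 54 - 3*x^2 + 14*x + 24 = -3*x^2 + 5*x + 78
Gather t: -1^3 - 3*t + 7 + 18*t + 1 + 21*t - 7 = 36*t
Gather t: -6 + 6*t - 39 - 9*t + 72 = 27 - 3*t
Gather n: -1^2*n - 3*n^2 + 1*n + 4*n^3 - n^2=4*n^3 - 4*n^2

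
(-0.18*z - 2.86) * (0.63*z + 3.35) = -0.1134*z^2 - 2.4048*z - 9.581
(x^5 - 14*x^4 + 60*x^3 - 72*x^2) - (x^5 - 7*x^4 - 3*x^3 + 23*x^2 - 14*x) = -7*x^4 + 63*x^3 - 95*x^2 + 14*x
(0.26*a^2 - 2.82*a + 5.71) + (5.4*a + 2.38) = 0.26*a^2 + 2.58*a + 8.09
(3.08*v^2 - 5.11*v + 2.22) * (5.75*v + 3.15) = 17.71*v^3 - 19.6805*v^2 - 3.3315*v + 6.993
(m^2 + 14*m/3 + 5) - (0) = m^2 + 14*m/3 + 5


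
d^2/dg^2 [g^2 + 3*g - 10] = 2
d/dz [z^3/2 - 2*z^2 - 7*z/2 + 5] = 3*z^2/2 - 4*z - 7/2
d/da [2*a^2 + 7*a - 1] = 4*a + 7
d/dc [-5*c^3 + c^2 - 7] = c*(2 - 15*c)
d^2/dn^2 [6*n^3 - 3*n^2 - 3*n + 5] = 36*n - 6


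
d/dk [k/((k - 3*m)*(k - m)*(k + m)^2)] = (-2*k*(k - 3*m)*(k - m) - k*(k - 3*m)*(k + m) - k*(k - m)*(k + m) + (k - 3*m)*(k - m)*(k + m))/((k - 3*m)^2*(k - m)^2*(k + m)^3)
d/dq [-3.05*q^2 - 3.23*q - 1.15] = -6.1*q - 3.23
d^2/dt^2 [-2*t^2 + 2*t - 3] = -4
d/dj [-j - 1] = -1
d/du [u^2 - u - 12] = 2*u - 1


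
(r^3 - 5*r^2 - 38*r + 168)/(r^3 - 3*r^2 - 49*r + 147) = (r^2 + 2*r - 24)/(r^2 + 4*r - 21)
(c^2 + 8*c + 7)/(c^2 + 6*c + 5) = (c + 7)/(c + 5)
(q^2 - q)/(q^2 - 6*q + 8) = q*(q - 1)/(q^2 - 6*q + 8)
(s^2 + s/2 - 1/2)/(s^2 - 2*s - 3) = (s - 1/2)/(s - 3)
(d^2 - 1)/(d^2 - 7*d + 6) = (d + 1)/(d - 6)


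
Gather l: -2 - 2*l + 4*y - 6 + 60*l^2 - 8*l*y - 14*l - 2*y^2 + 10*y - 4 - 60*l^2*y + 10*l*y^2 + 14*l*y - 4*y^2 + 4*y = l^2*(60 - 60*y) + l*(10*y^2 + 6*y - 16) - 6*y^2 + 18*y - 12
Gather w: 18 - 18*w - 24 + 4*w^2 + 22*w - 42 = 4*w^2 + 4*w - 48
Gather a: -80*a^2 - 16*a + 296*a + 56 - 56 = -80*a^2 + 280*a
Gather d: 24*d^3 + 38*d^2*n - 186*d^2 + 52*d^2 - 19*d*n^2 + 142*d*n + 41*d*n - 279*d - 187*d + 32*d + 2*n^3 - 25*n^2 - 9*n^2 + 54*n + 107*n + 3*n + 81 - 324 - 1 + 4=24*d^3 + d^2*(38*n - 134) + d*(-19*n^2 + 183*n - 434) + 2*n^3 - 34*n^2 + 164*n - 240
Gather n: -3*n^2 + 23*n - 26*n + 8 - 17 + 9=-3*n^2 - 3*n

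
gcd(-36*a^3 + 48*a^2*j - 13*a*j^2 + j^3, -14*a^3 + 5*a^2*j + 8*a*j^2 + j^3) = a - j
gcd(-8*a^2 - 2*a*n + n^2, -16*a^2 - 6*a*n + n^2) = 2*a + n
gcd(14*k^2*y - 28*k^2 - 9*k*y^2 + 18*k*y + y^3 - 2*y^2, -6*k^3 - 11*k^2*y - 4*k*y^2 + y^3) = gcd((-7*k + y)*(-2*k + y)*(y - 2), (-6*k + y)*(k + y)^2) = 1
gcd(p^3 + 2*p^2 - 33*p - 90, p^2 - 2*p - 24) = p - 6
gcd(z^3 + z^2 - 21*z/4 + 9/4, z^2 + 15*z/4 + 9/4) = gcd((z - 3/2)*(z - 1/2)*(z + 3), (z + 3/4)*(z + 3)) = z + 3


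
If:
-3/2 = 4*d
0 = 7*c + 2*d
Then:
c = 3/28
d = -3/8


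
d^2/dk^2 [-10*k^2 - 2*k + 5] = -20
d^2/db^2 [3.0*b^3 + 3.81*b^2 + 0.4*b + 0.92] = 18.0*b + 7.62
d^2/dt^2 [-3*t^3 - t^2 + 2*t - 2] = -18*t - 2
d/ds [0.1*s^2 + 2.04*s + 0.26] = 0.2*s + 2.04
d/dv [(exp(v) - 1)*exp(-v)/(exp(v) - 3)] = (-exp(2*v) + 2*exp(v) - 3)*exp(-v)/(exp(2*v) - 6*exp(v) + 9)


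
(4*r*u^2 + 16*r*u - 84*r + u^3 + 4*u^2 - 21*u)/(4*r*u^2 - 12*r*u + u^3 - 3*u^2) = (u + 7)/u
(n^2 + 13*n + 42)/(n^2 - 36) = (n + 7)/(n - 6)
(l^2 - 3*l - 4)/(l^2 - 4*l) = (l + 1)/l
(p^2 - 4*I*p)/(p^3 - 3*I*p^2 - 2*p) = (-p + 4*I)/(-p^2 + 3*I*p + 2)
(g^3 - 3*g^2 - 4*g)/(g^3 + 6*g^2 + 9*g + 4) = g*(g - 4)/(g^2 + 5*g + 4)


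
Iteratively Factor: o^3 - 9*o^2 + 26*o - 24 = (o - 3)*(o^2 - 6*o + 8) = (o - 4)*(o - 3)*(o - 2)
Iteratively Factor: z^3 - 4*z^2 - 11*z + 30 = (z + 3)*(z^2 - 7*z + 10) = (z - 5)*(z + 3)*(z - 2)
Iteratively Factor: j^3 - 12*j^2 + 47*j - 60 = (j - 3)*(j^2 - 9*j + 20) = (j - 5)*(j - 3)*(j - 4)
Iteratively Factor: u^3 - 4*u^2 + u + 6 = (u - 2)*(u^2 - 2*u - 3) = (u - 3)*(u - 2)*(u + 1)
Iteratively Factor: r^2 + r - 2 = (r - 1)*(r + 2)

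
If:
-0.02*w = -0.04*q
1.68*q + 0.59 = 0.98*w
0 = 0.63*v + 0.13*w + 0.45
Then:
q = 2.11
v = -1.58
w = 4.21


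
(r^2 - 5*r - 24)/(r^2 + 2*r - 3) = (r - 8)/(r - 1)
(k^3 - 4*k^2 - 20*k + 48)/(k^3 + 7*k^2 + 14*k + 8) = (k^2 - 8*k + 12)/(k^2 + 3*k + 2)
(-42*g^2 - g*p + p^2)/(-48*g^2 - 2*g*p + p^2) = (-7*g + p)/(-8*g + p)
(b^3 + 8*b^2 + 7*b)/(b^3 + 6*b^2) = (b^2 + 8*b + 7)/(b*(b + 6))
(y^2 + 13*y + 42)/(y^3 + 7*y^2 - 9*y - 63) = (y + 6)/(y^2 - 9)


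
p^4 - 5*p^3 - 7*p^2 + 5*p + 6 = (p - 6)*(p - 1)*(p + 1)^2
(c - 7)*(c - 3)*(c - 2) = c^3 - 12*c^2 + 41*c - 42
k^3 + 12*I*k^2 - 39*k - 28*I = (k + I)*(k + 4*I)*(k + 7*I)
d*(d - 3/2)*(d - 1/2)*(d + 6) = d^4 + 4*d^3 - 45*d^2/4 + 9*d/2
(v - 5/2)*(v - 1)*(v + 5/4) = v^3 - 9*v^2/4 - 15*v/8 + 25/8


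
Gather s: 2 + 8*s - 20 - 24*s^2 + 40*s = -24*s^2 + 48*s - 18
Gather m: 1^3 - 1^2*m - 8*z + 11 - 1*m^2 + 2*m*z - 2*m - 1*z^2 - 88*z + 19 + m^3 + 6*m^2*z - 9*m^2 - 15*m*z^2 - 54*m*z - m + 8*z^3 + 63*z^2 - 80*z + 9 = m^3 + m^2*(6*z - 10) + m*(-15*z^2 - 52*z - 4) + 8*z^3 + 62*z^2 - 176*z + 40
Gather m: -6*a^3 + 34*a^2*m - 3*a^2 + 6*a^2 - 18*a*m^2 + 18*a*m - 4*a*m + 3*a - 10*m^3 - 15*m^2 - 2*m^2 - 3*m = -6*a^3 + 3*a^2 + 3*a - 10*m^3 + m^2*(-18*a - 17) + m*(34*a^2 + 14*a - 3)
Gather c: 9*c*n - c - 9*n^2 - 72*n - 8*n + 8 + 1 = c*(9*n - 1) - 9*n^2 - 80*n + 9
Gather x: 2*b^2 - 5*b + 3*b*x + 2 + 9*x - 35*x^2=2*b^2 - 5*b - 35*x^2 + x*(3*b + 9) + 2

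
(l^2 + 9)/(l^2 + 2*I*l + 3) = (l - 3*I)/(l - I)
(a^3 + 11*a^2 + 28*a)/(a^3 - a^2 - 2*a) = (a^2 + 11*a + 28)/(a^2 - a - 2)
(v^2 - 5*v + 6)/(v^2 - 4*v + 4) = (v - 3)/(v - 2)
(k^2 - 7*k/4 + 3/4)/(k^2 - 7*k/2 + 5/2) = (4*k - 3)/(2*(2*k - 5))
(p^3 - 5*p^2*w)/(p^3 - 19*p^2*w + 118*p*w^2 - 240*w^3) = p^2/(p^2 - 14*p*w + 48*w^2)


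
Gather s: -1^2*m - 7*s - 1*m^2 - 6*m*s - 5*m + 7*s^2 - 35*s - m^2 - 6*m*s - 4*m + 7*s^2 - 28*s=-2*m^2 - 10*m + 14*s^2 + s*(-12*m - 70)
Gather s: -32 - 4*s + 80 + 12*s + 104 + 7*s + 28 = 15*s + 180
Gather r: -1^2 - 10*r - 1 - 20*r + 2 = -30*r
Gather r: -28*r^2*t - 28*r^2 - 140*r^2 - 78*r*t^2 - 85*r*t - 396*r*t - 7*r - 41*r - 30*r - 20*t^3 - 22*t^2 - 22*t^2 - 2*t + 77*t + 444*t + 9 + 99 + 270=r^2*(-28*t - 168) + r*(-78*t^2 - 481*t - 78) - 20*t^3 - 44*t^2 + 519*t + 378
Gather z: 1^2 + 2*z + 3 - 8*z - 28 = -6*z - 24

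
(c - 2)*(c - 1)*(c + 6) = c^3 + 3*c^2 - 16*c + 12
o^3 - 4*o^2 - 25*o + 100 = (o - 5)*(o - 4)*(o + 5)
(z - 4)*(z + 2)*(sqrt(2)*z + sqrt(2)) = sqrt(2)*z^3 - sqrt(2)*z^2 - 10*sqrt(2)*z - 8*sqrt(2)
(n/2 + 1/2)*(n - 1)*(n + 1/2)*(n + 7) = n^4/2 + 15*n^3/4 + 5*n^2/4 - 15*n/4 - 7/4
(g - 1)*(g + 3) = g^2 + 2*g - 3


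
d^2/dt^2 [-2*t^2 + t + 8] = -4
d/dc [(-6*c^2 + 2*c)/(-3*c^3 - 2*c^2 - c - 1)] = 2*(-9*c^4 + 6*c^3 + 5*c^2 + 6*c - 1)/(9*c^6 + 12*c^5 + 10*c^4 + 10*c^3 + 5*c^2 + 2*c + 1)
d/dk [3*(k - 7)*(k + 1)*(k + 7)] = 9*k^2 + 6*k - 147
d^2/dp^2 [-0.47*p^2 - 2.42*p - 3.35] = -0.940000000000000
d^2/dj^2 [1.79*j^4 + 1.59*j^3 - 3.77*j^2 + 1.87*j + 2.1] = 21.48*j^2 + 9.54*j - 7.54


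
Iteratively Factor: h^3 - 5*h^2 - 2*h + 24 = (h + 2)*(h^2 - 7*h + 12) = (h - 4)*(h + 2)*(h - 3)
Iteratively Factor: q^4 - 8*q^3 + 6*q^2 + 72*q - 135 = (q + 3)*(q^3 - 11*q^2 + 39*q - 45) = (q - 5)*(q + 3)*(q^2 - 6*q + 9) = (q - 5)*(q - 3)*(q + 3)*(q - 3)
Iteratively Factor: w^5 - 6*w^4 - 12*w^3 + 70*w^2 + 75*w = (w - 5)*(w^4 - w^3 - 17*w^2 - 15*w) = w*(w - 5)*(w^3 - w^2 - 17*w - 15) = w*(w - 5)*(w + 1)*(w^2 - 2*w - 15) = w*(w - 5)*(w + 1)*(w + 3)*(w - 5)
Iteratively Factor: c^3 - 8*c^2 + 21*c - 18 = (c - 2)*(c^2 - 6*c + 9) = (c - 3)*(c - 2)*(c - 3)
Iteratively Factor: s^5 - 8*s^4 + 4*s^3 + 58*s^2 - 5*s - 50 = (s - 1)*(s^4 - 7*s^3 - 3*s^2 + 55*s + 50) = (s - 5)*(s - 1)*(s^3 - 2*s^2 - 13*s - 10) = (s - 5)*(s - 1)*(s + 1)*(s^2 - 3*s - 10) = (s - 5)^2*(s - 1)*(s + 1)*(s + 2)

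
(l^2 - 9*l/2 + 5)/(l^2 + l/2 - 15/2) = (l - 2)/(l + 3)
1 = 1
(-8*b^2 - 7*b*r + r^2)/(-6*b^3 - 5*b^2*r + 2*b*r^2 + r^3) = (-8*b + r)/(-6*b^2 + b*r + r^2)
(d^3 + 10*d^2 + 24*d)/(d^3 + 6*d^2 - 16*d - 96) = d/(d - 4)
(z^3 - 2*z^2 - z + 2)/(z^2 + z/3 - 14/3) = 3*(z^2 - 1)/(3*z + 7)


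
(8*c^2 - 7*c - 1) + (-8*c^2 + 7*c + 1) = 0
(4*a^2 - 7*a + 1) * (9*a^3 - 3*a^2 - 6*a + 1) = 36*a^5 - 75*a^4 + 6*a^3 + 43*a^2 - 13*a + 1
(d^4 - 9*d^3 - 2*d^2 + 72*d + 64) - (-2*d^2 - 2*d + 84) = d^4 - 9*d^3 + 74*d - 20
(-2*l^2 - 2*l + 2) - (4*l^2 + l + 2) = -6*l^2 - 3*l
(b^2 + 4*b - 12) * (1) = b^2 + 4*b - 12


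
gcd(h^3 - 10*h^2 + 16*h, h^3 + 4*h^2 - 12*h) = h^2 - 2*h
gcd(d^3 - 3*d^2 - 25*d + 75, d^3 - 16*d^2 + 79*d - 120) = d^2 - 8*d + 15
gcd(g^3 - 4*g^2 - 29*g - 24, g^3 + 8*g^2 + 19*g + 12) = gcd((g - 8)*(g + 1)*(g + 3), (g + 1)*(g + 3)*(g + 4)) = g^2 + 4*g + 3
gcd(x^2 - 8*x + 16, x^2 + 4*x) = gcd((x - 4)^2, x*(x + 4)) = 1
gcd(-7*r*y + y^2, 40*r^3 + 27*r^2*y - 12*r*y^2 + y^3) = 1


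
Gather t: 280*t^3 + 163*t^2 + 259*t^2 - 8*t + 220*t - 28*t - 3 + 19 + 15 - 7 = 280*t^3 + 422*t^2 + 184*t + 24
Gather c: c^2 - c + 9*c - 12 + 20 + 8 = c^2 + 8*c + 16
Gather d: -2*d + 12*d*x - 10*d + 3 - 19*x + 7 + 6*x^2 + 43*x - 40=d*(12*x - 12) + 6*x^2 + 24*x - 30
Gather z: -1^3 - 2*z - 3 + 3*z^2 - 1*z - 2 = 3*z^2 - 3*z - 6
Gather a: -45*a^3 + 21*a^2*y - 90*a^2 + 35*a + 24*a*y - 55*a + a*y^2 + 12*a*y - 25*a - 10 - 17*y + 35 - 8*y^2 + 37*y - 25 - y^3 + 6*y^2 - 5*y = -45*a^3 + a^2*(21*y - 90) + a*(y^2 + 36*y - 45) - y^3 - 2*y^2 + 15*y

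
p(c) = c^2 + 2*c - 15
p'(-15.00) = -28.00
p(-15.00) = 180.00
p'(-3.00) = -4.00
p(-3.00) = -12.00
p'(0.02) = 2.04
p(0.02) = -14.96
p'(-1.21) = -0.42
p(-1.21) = -15.96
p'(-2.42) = -2.84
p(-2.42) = -13.98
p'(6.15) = 14.30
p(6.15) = 35.12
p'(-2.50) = -3.00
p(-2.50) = -13.75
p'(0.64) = 3.28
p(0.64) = -13.31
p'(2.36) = 6.72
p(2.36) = -4.71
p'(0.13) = 2.26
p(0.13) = -14.72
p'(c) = 2*c + 2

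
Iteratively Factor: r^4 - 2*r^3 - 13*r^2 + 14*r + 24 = (r - 4)*(r^3 + 2*r^2 - 5*r - 6) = (r - 4)*(r + 1)*(r^2 + r - 6) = (r - 4)*(r - 2)*(r + 1)*(r + 3)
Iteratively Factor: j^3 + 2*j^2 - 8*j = (j)*(j^2 + 2*j - 8) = j*(j - 2)*(j + 4)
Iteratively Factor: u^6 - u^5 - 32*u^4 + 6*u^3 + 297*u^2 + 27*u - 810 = (u + 3)*(u^5 - 4*u^4 - 20*u^3 + 66*u^2 + 99*u - 270) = (u - 5)*(u + 3)*(u^4 + u^3 - 15*u^2 - 9*u + 54) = (u - 5)*(u + 3)^2*(u^3 - 2*u^2 - 9*u + 18) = (u - 5)*(u + 3)^3*(u^2 - 5*u + 6) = (u - 5)*(u - 3)*(u + 3)^3*(u - 2)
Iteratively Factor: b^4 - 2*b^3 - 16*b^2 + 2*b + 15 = (b + 1)*(b^3 - 3*b^2 - 13*b + 15) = (b - 1)*(b + 1)*(b^2 - 2*b - 15) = (b - 1)*(b + 1)*(b + 3)*(b - 5)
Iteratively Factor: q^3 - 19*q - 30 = (q + 2)*(q^2 - 2*q - 15) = (q + 2)*(q + 3)*(q - 5)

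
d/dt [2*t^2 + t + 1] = 4*t + 1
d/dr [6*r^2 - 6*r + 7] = 12*r - 6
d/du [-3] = 0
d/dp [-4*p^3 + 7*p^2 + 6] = 2*p*(7 - 6*p)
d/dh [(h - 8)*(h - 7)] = 2*h - 15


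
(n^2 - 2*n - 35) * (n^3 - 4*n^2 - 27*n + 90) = n^5 - 6*n^4 - 54*n^3 + 284*n^2 + 765*n - 3150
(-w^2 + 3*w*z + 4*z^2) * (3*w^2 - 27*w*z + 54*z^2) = -3*w^4 + 36*w^3*z - 123*w^2*z^2 + 54*w*z^3 + 216*z^4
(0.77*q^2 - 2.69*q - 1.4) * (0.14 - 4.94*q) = -3.8038*q^3 + 13.3964*q^2 + 6.5394*q - 0.196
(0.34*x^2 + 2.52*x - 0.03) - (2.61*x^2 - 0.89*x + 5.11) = -2.27*x^2 + 3.41*x - 5.14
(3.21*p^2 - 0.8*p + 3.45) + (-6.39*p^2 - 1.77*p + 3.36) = -3.18*p^2 - 2.57*p + 6.81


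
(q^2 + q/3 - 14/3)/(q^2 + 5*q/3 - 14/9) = 3*(q - 2)/(3*q - 2)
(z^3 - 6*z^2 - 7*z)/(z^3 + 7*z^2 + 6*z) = (z - 7)/(z + 6)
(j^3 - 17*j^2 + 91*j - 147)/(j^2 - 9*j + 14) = (j^2 - 10*j + 21)/(j - 2)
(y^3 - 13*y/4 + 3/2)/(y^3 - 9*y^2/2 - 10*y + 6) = (y - 3/2)/(y - 6)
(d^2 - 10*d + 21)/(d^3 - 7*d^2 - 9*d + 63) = 1/(d + 3)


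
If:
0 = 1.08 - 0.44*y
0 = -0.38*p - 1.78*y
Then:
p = -11.50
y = 2.45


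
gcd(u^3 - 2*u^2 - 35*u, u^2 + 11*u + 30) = u + 5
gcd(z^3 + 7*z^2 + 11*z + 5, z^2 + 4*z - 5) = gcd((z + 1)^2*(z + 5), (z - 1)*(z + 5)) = z + 5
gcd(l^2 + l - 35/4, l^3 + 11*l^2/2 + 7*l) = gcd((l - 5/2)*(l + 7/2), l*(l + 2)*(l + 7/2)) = l + 7/2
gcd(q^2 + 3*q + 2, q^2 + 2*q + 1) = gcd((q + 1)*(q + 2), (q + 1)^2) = q + 1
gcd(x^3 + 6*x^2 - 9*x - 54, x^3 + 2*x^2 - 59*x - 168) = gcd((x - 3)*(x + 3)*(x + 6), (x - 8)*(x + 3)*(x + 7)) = x + 3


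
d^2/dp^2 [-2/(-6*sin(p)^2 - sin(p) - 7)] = 2*(-144*sin(p)^4 - 18*sin(p)^3 + 383*sin(p)^2 + 43*sin(p) - 82)/(6*sin(p)^2 + sin(p) + 7)^3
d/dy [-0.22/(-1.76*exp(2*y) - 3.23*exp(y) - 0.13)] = (-0.7744*exp(y) - 0.7106)*exp(y)/(1.76*exp(2*y) + 3.23*exp(y) + 0.13)^2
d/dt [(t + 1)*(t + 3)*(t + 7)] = 3*t^2 + 22*t + 31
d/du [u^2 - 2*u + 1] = 2*u - 2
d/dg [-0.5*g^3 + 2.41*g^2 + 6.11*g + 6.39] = -1.5*g^2 + 4.82*g + 6.11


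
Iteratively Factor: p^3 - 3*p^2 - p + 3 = (p + 1)*(p^2 - 4*p + 3) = (p - 1)*(p + 1)*(p - 3)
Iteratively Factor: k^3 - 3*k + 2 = (k - 1)*(k^2 + k - 2) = (k - 1)^2*(k + 2)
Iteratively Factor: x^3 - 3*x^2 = (x - 3)*(x^2) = x*(x - 3)*(x)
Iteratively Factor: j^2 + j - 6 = (j + 3)*(j - 2)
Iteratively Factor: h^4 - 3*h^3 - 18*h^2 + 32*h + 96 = (h - 4)*(h^3 + h^2 - 14*h - 24) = (h - 4)*(h + 2)*(h^2 - h - 12) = (h - 4)^2*(h + 2)*(h + 3)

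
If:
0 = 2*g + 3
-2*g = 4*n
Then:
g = -3/2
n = 3/4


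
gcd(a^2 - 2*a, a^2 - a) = a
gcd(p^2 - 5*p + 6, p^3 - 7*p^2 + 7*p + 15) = p - 3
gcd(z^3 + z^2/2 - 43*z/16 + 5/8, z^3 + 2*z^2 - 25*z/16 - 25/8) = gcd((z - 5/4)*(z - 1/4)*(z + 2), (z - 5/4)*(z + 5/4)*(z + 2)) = z^2 + 3*z/4 - 5/2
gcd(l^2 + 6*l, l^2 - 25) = 1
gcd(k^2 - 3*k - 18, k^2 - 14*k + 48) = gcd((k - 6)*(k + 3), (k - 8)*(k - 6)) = k - 6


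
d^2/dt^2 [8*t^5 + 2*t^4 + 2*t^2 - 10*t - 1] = 160*t^3 + 24*t^2 + 4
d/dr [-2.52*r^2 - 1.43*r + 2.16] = -5.04*r - 1.43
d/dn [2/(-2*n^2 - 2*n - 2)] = (2*n + 1)/(n^2 + n + 1)^2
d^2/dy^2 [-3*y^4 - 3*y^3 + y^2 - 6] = -36*y^2 - 18*y + 2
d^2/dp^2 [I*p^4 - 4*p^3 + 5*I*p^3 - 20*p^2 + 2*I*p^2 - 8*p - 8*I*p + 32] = 12*I*p^2 + p*(-24 + 30*I) - 40 + 4*I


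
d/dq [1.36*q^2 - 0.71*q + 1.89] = 2.72*q - 0.71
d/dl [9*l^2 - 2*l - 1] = 18*l - 2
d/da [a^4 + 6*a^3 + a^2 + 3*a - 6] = 4*a^3 + 18*a^2 + 2*a + 3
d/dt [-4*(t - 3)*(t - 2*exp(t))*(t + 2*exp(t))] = -12*t^2 + 32*t*exp(2*t) + 24*t - 80*exp(2*t)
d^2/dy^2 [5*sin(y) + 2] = -5*sin(y)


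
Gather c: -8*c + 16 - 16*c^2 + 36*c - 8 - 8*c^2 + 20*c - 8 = -24*c^2 + 48*c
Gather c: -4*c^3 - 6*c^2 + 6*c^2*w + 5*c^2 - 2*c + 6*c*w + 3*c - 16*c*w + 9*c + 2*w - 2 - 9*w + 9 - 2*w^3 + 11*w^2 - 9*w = -4*c^3 + c^2*(6*w - 1) + c*(10 - 10*w) - 2*w^3 + 11*w^2 - 16*w + 7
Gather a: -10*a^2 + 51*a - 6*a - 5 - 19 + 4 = -10*a^2 + 45*a - 20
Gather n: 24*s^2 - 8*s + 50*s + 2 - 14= 24*s^2 + 42*s - 12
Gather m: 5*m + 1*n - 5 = 5*m + n - 5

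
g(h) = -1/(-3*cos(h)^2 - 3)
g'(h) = 6*sin(h)*cos(h)/(-3*cos(h)^2 - 3)^2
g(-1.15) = 0.29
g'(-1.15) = -0.18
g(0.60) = 0.20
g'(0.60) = 0.11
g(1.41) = 0.33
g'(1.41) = 0.10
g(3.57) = 0.18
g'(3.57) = 0.08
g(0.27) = 0.17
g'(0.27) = 0.05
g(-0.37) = 0.18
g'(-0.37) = -0.06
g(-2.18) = 0.25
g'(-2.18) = 0.18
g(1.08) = 0.27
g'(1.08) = 0.19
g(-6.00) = 0.17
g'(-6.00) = 0.05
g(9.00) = 0.18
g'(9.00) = -0.07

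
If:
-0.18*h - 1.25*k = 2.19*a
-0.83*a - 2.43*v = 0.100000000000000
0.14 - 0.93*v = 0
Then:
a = -0.56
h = 6.82808653970722 - 6.94444444444444*k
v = 0.15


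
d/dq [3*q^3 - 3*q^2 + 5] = 3*q*(3*q - 2)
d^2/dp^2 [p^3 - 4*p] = 6*p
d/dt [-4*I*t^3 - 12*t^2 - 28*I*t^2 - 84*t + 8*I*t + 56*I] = -12*I*t^2 - t*(24 + 56*I) - 84 + 8*I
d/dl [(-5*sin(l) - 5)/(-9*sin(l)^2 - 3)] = 5*(-3*sin(l)^2 - 6*sin(l) + 1)*cos(l)/(3*(3*sin(l)^2 + 1)^2)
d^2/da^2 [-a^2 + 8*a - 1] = -2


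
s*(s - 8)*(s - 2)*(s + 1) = s^4 - 9*s^3 + 6*s^2 + 16*s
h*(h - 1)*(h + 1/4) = h^3 - 3*h^2/4 - h/4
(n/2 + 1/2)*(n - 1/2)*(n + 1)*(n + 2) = n^4/2 + 7*n^3/4 + 3*n^2/2 - n/4 - 1/2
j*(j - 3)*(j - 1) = j^3 - 4*j^2 + 3*j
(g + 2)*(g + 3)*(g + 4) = g^3 + 9*g^2 + 26*g + 24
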